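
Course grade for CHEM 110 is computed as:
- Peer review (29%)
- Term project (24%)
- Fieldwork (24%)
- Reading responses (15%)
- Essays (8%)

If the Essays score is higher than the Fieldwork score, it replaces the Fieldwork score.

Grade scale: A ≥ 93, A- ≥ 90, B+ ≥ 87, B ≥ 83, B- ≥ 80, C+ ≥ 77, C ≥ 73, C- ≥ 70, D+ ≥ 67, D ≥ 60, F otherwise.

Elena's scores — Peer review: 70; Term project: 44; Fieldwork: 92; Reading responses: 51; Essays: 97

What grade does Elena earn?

Essays (97) > Fieldwork (92), so Fieldwork counts as 97.
Weighted total:
  Peer review 70 × 0.29 = 20.3
  Term project 44 × 0.24 = 10.56
  Fieldwork 97 × 0.24 = 23.28
  Reading responses 51 × 0.15 = 7.65
  Essays 97 × 0.08 = 7.76
Sum = 69.55
69.55 is ≥ 67 and < 70 → D+

D+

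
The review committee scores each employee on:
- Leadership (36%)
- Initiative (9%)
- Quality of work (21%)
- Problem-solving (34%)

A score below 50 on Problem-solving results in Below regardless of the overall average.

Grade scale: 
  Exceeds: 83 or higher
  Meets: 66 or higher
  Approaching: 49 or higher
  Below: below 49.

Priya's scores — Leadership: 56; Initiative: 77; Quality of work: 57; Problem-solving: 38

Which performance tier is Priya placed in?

Problem-solving score 38 < 50: minimum not met.
Weighted total:
  Leadership 56 × 0.36 = 20.16
  Initiative 77 × 0.09 = 6.93
  Quality of work 57 × 0.21 = 11.97
  Problem-solving 38 × 0.34 = 12.92
Sum = 51.98
Because the Problem-solving minimum was not met, the result is Below.

Below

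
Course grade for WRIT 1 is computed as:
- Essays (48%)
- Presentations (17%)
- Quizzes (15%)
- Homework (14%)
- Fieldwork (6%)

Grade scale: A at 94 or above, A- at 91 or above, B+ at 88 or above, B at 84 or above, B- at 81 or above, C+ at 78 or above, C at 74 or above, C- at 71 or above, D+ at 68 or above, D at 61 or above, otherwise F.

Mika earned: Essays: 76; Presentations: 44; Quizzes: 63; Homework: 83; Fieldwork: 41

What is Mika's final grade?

Weighted total:
  Essays 76 × 0.48 = 36.48
  Presentations 44 × 0.17 = 7.48
  Quizzes 63 × 0.15 = 9.45
  Homework 83 × 0.14 = 11.62
  Fieldwork 41 × 0.06 = 2.46
Sum = 67.49
67.49 is ≥ 61 and < 68 → D

D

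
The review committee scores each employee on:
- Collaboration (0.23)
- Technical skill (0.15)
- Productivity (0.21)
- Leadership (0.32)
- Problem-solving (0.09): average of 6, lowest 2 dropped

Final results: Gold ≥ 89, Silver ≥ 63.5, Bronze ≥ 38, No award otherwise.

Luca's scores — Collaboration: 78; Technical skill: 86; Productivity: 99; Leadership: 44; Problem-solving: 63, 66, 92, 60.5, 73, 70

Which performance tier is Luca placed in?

Silver

Problem-solving: drop 60.5, 63 → average of remaining 4 = 301/4 = 75.25
Weighted total:
  Collaboration 78 × 0.23 = 17.94
  Technical skill 86 × 0.15 = 12.9
  Productivity 99 × 0.21 = 20.79
  Leadership 44 × 0.32 = 14.08
  Problem-solving 75.25 × 0.09 = 6.7725
Sum = 72.4825
72.4825 is ≥ 63.5 and < 89 → Silver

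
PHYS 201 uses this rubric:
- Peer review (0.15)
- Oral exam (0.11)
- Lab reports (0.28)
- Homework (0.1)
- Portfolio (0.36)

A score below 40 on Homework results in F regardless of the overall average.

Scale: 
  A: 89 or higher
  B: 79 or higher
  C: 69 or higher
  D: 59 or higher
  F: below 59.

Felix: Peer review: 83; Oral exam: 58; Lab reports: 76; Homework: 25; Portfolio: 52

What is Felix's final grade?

F

Homework score 25 < 40: minimum not met.
Weighted total:
  Peer review 83 × 0.15 = 12.45
  Oral exam 58 × 0.11 = 6.38
  Lab reports 76 × 0.28 = 21.28
  Homework 25 × 0.1 = 2.5
  Portfolio 52 × 0.36 = 18.72
Sum = 61.33
Because the Homework minimum was not met, the result is F.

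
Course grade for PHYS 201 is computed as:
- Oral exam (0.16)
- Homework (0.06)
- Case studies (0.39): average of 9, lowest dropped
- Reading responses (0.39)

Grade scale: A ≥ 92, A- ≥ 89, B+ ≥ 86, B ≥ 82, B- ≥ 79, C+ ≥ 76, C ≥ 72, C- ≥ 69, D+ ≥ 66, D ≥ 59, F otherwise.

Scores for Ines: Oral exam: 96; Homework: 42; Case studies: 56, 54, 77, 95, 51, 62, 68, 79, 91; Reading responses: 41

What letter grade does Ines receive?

D

Case studies: drop 51 → average of remaining 8 = 582/8 = 72.75
Weighted total:
  Oral exam 96 × 0.16 = 15.36
  Homework 42 × 0.06 = 2.52
  Case studies 72.75 × 0.39 = 28.3725
  Reading responses 41 × 0.39 = 15.99
Sum = 62.2425
62.2425 is ≥ 59 and < 66 → D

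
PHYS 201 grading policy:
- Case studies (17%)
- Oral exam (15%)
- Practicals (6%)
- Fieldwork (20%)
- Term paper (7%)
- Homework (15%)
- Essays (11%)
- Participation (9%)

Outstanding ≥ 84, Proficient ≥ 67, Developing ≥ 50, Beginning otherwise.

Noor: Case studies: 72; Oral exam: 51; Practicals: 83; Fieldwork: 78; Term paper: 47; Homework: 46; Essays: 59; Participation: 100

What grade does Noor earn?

Developing

Weighted total:
  Case studies 72 × 0.17 = 12.24
  Oral exam 51 × 0.15 = 7.65
  Practicals 83 × 0.06 = 4.98
  Fieldwork 78 × 0.2 = 15.6
  Term paper 47 × 0.07 = 3.29
  Homework 46 × 0.15 = 6.9
  Essays 59 × 0.11 = 6.49
  Participation 100 × 0.09 = 9
Sum = 66.15
66.15 is ≥ 50 and < 67 → Developing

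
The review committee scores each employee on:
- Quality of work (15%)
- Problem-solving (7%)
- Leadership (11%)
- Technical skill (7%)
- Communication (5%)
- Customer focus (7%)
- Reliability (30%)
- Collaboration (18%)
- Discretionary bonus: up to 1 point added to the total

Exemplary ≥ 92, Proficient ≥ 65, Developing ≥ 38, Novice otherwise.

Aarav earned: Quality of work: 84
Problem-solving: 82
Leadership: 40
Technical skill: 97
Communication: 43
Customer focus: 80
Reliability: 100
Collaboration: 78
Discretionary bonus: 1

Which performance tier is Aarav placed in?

Proficient

Weighted total:
  Quality of work 84 × 0.15 = 12.6
  Problem-solving 82 × 0.07 = 5.74
  Leadership 40 × 0.11 = 4.4
  Technical skill 97 × 0.07 = 6.79
  Communication 43 × 0.05 = 2.15
  Customer focus 80 × 0.07 = 5.6
  Reliability 100 × 0.3 = 30
  Collaboration 78 × 0.18 = 14.04
Sum = 81.32
Discretionary bonus: 81.32 + 1 = 82.32
82.32 is ≥ 65 and < 92 → Proficient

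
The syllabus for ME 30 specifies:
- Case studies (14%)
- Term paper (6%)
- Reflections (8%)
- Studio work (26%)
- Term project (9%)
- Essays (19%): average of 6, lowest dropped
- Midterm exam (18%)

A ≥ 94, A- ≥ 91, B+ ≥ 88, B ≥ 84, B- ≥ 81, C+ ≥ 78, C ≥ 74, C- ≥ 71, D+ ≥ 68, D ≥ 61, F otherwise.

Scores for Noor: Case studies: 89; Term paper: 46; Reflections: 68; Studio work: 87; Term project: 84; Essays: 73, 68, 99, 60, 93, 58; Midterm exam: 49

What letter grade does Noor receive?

Essays: drop 58 → average of remaining 5 = 393/5 = 78.6
Weighted total:
  Case studies 89 × 0.14 = 12.46
  Term paper 46 × 0.06 = 2.76
  Reflections 68 × 0.08 = 5.44
  Studio work 87 × 0.26 = 22.62
  Term project 84 × 0.09 = 7.56
  Essays 78.6 × 0.19 = 14.934
  Midterm exam 49 × 0.18 = 8.82
Sum = 74.594
74.594 is ≥ 74 and < 78 → C

C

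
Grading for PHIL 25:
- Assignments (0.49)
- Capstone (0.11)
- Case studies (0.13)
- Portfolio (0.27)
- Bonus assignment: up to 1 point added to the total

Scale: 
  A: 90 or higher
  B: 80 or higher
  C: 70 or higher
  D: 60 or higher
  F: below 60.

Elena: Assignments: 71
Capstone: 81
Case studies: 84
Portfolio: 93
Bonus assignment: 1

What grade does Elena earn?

B

Weighted total:
  Assignments 71 × 0.49 = 34.79
  Capstone 81 × 0.11 = 8.91
  Case studies 84 × 0.13 = 10.92
  Portfolio 93 × 0.27 = 25.11
Sum = 79.73
Bonus assignment: 79.73 + 1 = 80.73
80.73 is ≥ 80 and < 90 → B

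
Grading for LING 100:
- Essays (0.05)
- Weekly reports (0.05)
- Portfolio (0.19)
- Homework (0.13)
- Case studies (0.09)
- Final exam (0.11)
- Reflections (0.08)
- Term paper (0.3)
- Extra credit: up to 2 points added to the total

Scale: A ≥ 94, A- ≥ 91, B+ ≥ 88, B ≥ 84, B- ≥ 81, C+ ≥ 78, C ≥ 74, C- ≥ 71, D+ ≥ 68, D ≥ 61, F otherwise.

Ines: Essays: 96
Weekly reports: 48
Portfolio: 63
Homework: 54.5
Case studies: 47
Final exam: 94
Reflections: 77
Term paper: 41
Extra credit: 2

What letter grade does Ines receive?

Weighted total:
  Essays 96 × 0.05 = 4.8
  Weekly reports 48 × 0.05 = 2.4
  Portfolio 63 × 0.19 = 11.97
  Homework 54.5 × 0.13 = 7.085
  Case studies 47 × 0.09 = 4.23
  Final exam 94 × 0.11 = 10.34
  Reflections 77 × 0.08 = 6.16
  Term paper 41 × 0.3 = 12.3
Sum = 59.285
Extra credit: 59.285 + 2 = 61.285
61.285 is ≥ 61 and < 68 → D

D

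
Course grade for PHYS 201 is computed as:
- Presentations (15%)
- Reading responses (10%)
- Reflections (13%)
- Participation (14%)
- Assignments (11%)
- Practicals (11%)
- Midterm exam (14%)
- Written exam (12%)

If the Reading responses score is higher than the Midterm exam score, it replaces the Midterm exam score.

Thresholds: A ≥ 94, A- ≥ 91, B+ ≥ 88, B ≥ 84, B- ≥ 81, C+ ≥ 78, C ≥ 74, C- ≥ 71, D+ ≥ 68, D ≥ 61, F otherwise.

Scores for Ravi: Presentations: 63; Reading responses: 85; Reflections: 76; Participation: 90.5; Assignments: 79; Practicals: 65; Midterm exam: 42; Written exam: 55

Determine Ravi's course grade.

C

Reading responses (85) > Midterm exam (42), so Midterm exam counts as 85.
Weighted total:
  Presentations 63 × 0.15 = 9.45
  Reading responses 85 × 0.1 = 8.5
  Reflections 76 × 0.13 = 9.88
  Participation 90.5 × 0.14 = 12.67
  Assignments 79 × 0.11 = 8.69
  Practicals 65 × 0.11 = 7.15
  Midterm exam 85 × 0.14 = 11.9
  Written exam 55 × 0.12 = 6.6
Sum = 74.84
74.84 is ≥ 74 and < 78 → C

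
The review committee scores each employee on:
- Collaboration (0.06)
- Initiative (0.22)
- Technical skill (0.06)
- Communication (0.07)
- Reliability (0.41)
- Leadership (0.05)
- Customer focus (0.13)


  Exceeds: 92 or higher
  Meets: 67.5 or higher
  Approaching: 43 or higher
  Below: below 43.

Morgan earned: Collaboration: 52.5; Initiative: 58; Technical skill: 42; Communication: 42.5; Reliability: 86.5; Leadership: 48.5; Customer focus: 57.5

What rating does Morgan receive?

Approaching

Weighted total:
  Collaboration 52.5 × 0.06 = 3.15
  Initiative 58 × 0.22 = 12.76
  Technical skill 42 × 0.06 = 2.52
  Communication 42.5 × 0.07 = 2.975
  Reliability 86.5 × 0.41 = 35.465
  Leadership 48.5 × 0.05 = 2.425
  Customer focus 57.5 × 0.13 = 7.475
Sum = 66.77
66.77 is ≥ 43 and < 67.5 → Approaching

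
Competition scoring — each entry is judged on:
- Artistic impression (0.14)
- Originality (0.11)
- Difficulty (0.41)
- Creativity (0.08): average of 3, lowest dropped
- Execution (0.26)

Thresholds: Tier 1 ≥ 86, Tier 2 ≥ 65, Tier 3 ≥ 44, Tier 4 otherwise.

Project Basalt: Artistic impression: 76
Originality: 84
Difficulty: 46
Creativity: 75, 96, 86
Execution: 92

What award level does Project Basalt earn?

Creativity: drop 75 → average of remaining 2 = 182/2 = 91
Weighted total:
  Artistic impression 76 × 0.14 = 10.64
  Originality 84 × 0.11 = 9.24
  Difficulty 46 × 0.41 = 18.86
  Creativity 91 × 0.08 = 7.28
  Execution 92 × 0.26 = 23.92
Sum = 69.94
69.94 is ≥ 65 and < 86 → Tier 2

Tier 2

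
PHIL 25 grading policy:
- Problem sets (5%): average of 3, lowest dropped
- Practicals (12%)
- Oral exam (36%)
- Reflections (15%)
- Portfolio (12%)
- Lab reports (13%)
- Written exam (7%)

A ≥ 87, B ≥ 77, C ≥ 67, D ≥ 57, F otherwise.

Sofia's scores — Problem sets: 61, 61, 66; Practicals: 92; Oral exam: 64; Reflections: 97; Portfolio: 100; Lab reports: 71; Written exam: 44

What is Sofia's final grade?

C

Problem sets: drop 61 → average of remaining 2 = 127/2 = 63.5
Weighted total:
  Problem sets 63.5 × 0.05 = 3.175
  Practicals 92 × 0.12 = 11.04
  Oral exam 64 × 0.36 = 23.04
  Reflections 97 × 0.15 = 14.55
  Portfolio 100 × 0.12 = 12
  Lab reports 71 × 0.13 = 9.23
  Written exam 44 × 0.07 = 3.08
Sum = 76.115
76.115 is ≥ 67 and < 77 → C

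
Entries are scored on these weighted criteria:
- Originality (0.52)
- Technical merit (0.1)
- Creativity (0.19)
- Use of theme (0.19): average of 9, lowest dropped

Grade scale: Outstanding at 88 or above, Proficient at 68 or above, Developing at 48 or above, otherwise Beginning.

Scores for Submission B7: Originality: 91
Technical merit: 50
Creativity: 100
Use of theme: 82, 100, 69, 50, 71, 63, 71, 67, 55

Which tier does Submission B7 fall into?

Proficient

Use of theme: drop 50 → average of remaining 8 = 578/8 = 72.25
Weighted total:
  Originality 91 × 0.52 = 47.32
  Technical merit 50 × 0.1 = 5
  Creativity 100 × 0.19 = 19
  Use of theme 72.25 × 0.19 = 13.7275
Sum = 85.0475
85.0475 is ≥ 68 and < 88 → Proficient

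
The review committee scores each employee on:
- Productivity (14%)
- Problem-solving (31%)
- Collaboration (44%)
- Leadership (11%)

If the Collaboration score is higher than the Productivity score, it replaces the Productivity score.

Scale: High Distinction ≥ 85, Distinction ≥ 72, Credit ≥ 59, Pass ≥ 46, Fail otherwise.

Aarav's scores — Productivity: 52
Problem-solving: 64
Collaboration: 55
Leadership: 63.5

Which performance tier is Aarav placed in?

Collaboration (55) > Productivity (52), so Productivity counts as 55.
Weighted total:
  Productivity 55 × 0.14 = 7.7
  Problem-solving 64 × 0.31 = 19.84
  Collaboration 55 × 0.44 = 24.2
  Leadership 63.5 × 0.11 = 6.985
Sum = 58.725
58.725 is ≥ 46 and < 59 → Pass

Pass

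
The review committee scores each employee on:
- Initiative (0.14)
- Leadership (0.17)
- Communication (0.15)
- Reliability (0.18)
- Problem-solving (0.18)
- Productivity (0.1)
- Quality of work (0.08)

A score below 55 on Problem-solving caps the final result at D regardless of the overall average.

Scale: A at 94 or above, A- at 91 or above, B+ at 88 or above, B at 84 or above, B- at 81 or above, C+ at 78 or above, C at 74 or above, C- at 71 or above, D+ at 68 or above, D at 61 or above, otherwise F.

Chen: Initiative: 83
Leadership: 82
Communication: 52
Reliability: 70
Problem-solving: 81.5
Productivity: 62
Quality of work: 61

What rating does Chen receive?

Problem-solving score 81.5 ≥ 55: minimum met.
Weighted total:
  Initiative 83 × 0.14 = 11.62
  Leadership 82 × 0.17 = 13.94
  Communication 52 × 0.15 = 7.8
  Reliability 70 × 0.18 = 12.6
  Problem-solving 81.5 × 0.18 = 14.67
  Productivity 62 × 0.1 = 6.2
  Quality of work 61 × 0.08 = 4.88
Sum = 71.71
71.71 is ≥ 71 and < 74 → C-

C-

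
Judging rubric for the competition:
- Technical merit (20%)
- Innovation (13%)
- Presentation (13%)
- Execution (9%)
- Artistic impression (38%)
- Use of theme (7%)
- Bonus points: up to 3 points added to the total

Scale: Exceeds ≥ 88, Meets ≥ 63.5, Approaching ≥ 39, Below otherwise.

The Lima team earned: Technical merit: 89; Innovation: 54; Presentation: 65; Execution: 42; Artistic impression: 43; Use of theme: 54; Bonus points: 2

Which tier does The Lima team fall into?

Approaching

Weighted total:
  Technical merit 89 × 0.2 = 17.8
  Innovation 54 × 0.13 = 7.02
  Presentation 65 × 0.13 = 8.45
  Execution 42 × 0.09 = 3.78
  Artistic impression 43 × 0.38 = 16.34
  Use of theme 54 × 0.07 = 3.78
Sum = 57.17
Bonus points: 57.17 + 2 = 59.17
59.17 is ≥ 39 and < 63.5 → Approaching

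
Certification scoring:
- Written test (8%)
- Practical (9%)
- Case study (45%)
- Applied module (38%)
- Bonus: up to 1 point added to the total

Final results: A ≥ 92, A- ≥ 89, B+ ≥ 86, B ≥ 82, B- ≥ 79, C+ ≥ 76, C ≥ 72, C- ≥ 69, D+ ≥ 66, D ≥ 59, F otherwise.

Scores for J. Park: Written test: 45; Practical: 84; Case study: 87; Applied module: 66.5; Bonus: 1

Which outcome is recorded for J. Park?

Weighted total:
  Written test 45 × 0.08 = 3.6
  Practical 84 × 0.09 = 7.56
  Case study 87 × 0.45 = 39.15
  Applied module 66.5 × 0.38 = 25.27
Sum = 75.58
Bonus: 75.58 + 1 = 76.58
76.58 is ≥ 76 and < 79 → C+

C+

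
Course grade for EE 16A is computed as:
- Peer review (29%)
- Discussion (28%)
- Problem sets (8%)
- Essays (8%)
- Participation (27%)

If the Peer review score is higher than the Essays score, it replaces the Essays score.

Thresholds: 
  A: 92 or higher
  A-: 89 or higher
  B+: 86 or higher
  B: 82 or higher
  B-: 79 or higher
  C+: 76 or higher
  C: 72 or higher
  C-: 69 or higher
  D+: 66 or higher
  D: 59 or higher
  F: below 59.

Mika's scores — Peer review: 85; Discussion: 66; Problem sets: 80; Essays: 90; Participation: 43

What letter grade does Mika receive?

D+

Peer review (85) ≤ Essays (90), so Essays stays at 90.
Weighted total:
  Peer review 85 × 0.29 = 24.65
  Discussion 66 × 0.28 = 18.48
  Problem sets 80 × 0.08 = 6.4
  Essays 90 × 0.08 = 7.2
  Participation 43 × 0.27 = 11.61
Sum = 68.34
68.34 is ≥ 66 and < 69 → D+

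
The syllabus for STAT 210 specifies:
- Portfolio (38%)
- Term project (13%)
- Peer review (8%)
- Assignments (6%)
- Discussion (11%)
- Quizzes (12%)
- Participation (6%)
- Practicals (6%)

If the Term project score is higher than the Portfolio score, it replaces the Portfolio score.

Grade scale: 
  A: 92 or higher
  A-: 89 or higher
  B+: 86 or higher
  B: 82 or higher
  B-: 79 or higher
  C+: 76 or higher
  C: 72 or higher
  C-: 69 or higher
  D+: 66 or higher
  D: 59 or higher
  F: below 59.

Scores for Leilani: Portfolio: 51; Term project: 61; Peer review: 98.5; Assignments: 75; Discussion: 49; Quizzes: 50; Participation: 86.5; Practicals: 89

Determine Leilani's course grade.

Term project (61) > Portfolio (51), so Portfolio counts as 61.
Weighted total:
  Portfolio 61 × 0.38 = 23.18
  Term project 61 × 0.13 = 7.93
  Peer review 98.5 × 0.08 = 7.88
  Assignments 75 × 0.06 = 4.5
  Discussion 49 × 0.11 = 5.39
  Quizzes 50 × 0.12 = 6
  Participation 86.5 × 0.06 = 5.19
  Practicals 89 × 0.06 = 5.34
Sum = 65.41
65.41 is ≥ 59 and < 66 → D

D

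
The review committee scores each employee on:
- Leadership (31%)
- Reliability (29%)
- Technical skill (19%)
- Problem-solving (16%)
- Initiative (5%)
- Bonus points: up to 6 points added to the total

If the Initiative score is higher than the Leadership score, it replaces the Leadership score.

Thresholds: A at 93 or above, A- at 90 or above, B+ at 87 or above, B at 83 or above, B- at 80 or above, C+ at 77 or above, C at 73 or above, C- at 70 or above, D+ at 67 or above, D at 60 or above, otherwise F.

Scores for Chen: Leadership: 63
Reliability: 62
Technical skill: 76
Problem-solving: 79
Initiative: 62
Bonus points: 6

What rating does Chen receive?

C

Initiative (62) ≤ Leadership (63), so Leadership stays at 63.
Weighted total:
  Leadership 63 × 0.31 = 19.53
  Reliability 62 × 0.29 = 17.98
  Technical skill 76 × 0.19 = 14.44
  Problem-solving 79 × 0.16 = 12.64
  Initiative 62 × 0.05 = 3.1
Sum = 67.69
Bonus points: 67.69 + 6 = 73.69
73.69 is ≥ 73 and < 77 → C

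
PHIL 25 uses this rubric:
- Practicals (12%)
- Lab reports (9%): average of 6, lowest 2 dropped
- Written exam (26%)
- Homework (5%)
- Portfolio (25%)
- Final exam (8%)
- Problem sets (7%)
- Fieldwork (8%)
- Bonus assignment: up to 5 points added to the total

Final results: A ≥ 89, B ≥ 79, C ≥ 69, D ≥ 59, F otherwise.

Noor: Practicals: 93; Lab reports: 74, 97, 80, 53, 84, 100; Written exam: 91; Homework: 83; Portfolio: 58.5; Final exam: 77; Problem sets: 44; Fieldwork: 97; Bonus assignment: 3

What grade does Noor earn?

Lab reports: drop 53, 74 → average of remaining 4 = 361/4 = 90.25
Weighted total:
  Practicals 93 × 0.12 = 11.16
  Lab reports 90.25 × 0.09 = 8.1225
  Written exam 91 × 0.26 = 23.66
  Homework 83 × 0.05 = 4.15
  Portfolio 58.5 × 0.25 = 14.625
  Final exam 77 × 0.08 = 6.16
  Problem sets 44 × 0.07 = 3.08
  Fieldwork 97 × 0.08 = 7.76
Sum = 78.7175
Bonus assignment: 78.7175 + 3 = 81.7175
81.7175 is ≥ 79 and < 89 → B

B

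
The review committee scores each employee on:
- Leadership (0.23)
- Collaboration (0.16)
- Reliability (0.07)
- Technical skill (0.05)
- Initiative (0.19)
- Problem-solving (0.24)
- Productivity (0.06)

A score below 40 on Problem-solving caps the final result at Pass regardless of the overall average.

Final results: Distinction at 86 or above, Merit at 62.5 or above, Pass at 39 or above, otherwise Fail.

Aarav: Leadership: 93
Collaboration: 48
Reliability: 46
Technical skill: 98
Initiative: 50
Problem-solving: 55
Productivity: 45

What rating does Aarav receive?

Merit

Problem-solving score 55 ≥ 40: minimum met.
Weighted total:
  Leadership 93 × 0.23 = 21.39
  Collaboration 48 × 0.16 = 7.68
  Reliability 46 × 0.07 = 3.22
  Technical skill 98 × 0.05 = 4.9
  Initiative 50 × 0.19 = 9.5
  Problem-solving 55 × 0.24 = 13.2
  Productivity 45 × 0.06 = 2.7
Sum = 62.59
62.59 is ≥ 62.5 and < 86 → Merit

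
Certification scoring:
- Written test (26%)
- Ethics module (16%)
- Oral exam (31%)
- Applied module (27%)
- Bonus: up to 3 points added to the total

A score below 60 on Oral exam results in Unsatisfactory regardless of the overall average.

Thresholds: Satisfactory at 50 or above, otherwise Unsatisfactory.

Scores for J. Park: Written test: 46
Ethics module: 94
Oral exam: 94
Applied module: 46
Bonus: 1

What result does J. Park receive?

Satisfactory

Oral exam score 94 ≥ 60: minimum met.
Weighted total:
  Written test 46 × 0.26 = 11.96
  Ethics module 94 × 0.16 = 15.04
  Oral exam 94 × 0.31 = 29.14
  Applied module 46 × 0.27 = 12.42
Sum = 68.56
Bonus: 68.56 + 1 = 69.56
69.56 ≥ 50 → Satisfactory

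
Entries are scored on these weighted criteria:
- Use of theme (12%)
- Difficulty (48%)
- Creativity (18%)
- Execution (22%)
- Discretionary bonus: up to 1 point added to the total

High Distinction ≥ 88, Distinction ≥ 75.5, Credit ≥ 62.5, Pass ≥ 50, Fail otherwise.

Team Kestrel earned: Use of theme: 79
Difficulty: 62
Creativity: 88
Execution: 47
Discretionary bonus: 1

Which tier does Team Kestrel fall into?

Credit

Weighted total:
  Use of theme 79 × 0.12 = 9.48
  Difficulty 62 × 0.48 = 29.76
  Creativity 88 × 0.18 = 15.84
  Execution 47 × 0.22 = 10.34
Sum = 65.42
Discretionary bonus: 65.42 + 1 = 66.42
66.42 is ≥ 62.5 and < 75.5 → Credit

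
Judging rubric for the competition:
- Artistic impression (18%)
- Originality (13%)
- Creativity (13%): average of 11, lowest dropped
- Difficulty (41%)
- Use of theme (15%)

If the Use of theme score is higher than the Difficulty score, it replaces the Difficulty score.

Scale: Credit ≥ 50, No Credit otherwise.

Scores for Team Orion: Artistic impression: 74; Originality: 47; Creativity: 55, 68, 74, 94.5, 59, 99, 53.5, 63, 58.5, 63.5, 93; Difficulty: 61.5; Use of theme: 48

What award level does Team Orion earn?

Creativity: drop 53.5 → average of remaining 10 = 727.5/10 = 72.75
Use of theme (48) ≤ Difficulty (61.5), so Difficulty stays at 61.5.
Weighted total:
  Artistic impression 74 × 0.18 = 13.32
  Originality 47 × 0.13 = 6.11
  Creativity 72.75 × 0.13 = 9.4575
  Difficulty 61.5 × 0.41 = 25.215
  Use of theme 48 × 0.15 = 7.2
Sum = 61.3025
61.3025 ≥ 50 → Credit

Credit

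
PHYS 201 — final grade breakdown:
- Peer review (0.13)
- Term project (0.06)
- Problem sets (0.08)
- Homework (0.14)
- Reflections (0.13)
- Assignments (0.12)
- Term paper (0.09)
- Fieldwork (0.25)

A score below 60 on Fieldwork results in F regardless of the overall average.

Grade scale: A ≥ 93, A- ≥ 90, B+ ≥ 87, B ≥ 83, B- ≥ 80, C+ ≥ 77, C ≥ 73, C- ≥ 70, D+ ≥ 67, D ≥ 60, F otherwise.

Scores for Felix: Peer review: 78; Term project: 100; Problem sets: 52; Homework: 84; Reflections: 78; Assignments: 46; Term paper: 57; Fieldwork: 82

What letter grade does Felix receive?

Fieldwork score 82 ≥ 60: minimum met.
Weighted total:
  Peer review 78 × 0.13 = 10.14
  Term project 100 × 0.06 = 6
  Problem sets 52 × 0.08 = 4.16
  Homework 84 × 0.14 = 11.76
  Reflections 78 × 0.13 = 10.14
  Assignments 46 × 0.12 = 5.52
  Term paper 57 × 0.09 = 5.13
  Fieldwork 82 × 0.25 = 20.5
Sum = 73.35
73.35 is ≥ 73 and < 77 → C

C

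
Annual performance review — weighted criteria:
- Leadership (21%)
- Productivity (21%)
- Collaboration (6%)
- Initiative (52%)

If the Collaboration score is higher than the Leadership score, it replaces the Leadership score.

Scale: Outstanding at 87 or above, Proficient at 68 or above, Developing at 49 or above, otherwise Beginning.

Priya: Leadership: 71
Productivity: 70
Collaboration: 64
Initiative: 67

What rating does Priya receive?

Collaboration (64) ≤ Leadership (71), so Leadership stays at 71.
Weighted total:
  Leadership 71 × 0.21 = 14.91
  Productivity 70 × 0.21 = 14.7
  Collaboration 64 × 0.06 = 3.84
  Initiative 67 × 0.52 = 34.84
Sum = 68.29
68.29 is ≥ 68 and < 87 → Proficient

Proficient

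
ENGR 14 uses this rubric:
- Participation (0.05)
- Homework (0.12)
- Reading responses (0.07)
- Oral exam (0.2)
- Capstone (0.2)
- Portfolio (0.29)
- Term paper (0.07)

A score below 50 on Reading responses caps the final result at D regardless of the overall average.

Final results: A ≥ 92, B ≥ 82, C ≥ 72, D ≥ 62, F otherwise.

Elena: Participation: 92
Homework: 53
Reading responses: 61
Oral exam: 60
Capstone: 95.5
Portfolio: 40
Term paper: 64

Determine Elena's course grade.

D

Reading responses score 61 ≥ 50: minimum met.
Weighted total:
  Participation 92 × 0.05 = 4.6
  Homework 53 × 0.12 = 6.36
  Reading responses 61 × 0.07 = 4.27
  Oral exam 60 × 0.2 = 12
  Capstone 95.5 × 0.2 = 19.1
  Portfolio 40 × 0.29 = 11.6
  Term paper 64 × 0.07 = 4.48
Sum = 62.41
62.41 is ≥ 62 and < 72 → D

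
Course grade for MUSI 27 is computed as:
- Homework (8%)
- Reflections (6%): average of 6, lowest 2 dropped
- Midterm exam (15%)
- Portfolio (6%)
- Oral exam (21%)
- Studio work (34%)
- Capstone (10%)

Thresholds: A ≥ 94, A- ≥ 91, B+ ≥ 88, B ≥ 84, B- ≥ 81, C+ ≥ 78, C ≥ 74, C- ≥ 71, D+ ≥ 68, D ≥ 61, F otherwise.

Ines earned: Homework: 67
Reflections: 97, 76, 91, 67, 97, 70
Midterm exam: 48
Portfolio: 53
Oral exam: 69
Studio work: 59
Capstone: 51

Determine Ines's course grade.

Reflections: drop 67, 70 → average of remaining 4 = 361/4 = 90.25
Weighted total:
  Homework 67 × 0.08 = 5.36
  Reflections 90.25 × 0.06 = 5.415
  Midterm exam 48 × 0.15 = 7.2
  Portfolio 53 × 0.06 = 3.18
  Oral exam 69 × 0.21 = 14.49
  Studio work 59 × 0.34 = 20.06
  Capstone 51 × 0.1 = 5.1
Sum = 60.805
60.805 < 61 → F

F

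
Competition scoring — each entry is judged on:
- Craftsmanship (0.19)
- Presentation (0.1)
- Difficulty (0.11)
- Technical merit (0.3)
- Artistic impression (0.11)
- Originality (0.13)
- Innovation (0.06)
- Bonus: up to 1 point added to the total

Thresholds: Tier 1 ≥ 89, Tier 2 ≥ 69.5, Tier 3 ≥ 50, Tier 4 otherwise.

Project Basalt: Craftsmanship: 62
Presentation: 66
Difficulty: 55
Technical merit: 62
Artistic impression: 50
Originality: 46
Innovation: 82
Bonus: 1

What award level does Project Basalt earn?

Weighted total:
  Craftsmanship 62 × 0.19 = 11.78
  Presentation 66 × 0.1 = 6.6
  Difficulty 55 × 0.11 = 6.05
  Technical merit 62 × 0.3 = 18.6
  Artistic impression 50 × 0.11 = 5.5
  Originality 46 × 0.13 = 5.98
  Innovation 82 × 0.06 = 4.92
Sum = 59.43
Bonus: 59.43 + 1 = 60.43
60.43 is ≥ 50 and < 69.5 → Tier 3

Tier 3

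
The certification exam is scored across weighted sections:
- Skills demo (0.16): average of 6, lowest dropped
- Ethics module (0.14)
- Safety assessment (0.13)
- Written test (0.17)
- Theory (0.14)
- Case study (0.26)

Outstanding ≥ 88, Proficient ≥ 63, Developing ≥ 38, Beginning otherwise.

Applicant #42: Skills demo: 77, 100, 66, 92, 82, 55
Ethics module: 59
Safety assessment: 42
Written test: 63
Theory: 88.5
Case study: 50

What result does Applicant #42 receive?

Skills demo: drop 55 → average of remaining 5 = 417/5 = 83.4
Weighted total:
  Skills demo 83.4 × 0.16 = 13.344
  Ethics module 59 × 0.14 = 8.26
  Safety assessment 42 × 0.13 = 5.46
  Written test 63 × 0.17 = 10.71
  Theory 88.5 × 0.14 = 12.39
  Case study 50 × 0.26 = 13
Sum = 63.164
63.164 is ≥ 63 and < 88 → Proficient

Proficient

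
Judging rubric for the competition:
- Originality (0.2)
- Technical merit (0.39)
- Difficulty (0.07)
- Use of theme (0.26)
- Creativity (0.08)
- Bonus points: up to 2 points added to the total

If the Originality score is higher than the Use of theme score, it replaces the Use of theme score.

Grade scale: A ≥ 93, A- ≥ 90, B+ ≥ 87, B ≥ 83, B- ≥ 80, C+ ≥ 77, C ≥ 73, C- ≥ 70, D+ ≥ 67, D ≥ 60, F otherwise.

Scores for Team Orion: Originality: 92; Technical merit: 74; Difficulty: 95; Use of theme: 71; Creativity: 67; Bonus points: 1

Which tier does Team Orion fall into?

Originality (92) > Use of theme (71), so Use of theme counts as 92.
Weighted total:
  Originality 92 × 0.2 = 18.4
  Technical merit 74 × 0.39 = 28.86
  Difficulty 95 × 0.07 = 6.65
  Use of theme 92 × 0.26 = 23.92
  Creativity 67 × 0.08 = 5.36
Sum = 83.19
Bonus points: 83.19 + 1 = 84.19
84.19 is ≥ 83 and < 87 → B

B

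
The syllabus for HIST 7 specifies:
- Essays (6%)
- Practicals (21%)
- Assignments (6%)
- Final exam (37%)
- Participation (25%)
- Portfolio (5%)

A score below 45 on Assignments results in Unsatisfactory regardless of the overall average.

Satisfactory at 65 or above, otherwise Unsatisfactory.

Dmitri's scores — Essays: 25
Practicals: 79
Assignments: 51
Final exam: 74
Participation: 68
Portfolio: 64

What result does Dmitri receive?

Satisfactory

Assignments score 51 ≥ 45: minimum met.
Weighted total:
  Essays 25 × 0.06 = 1.5
  Practicals 79 × 0.21 = 16.59
  Assignments 51 × 0.06 = 3.06
  Final exam 74 × 0.37 = 27.38
  Participation 68 × 0.25 = 17
  Portfolio 64 × 0.05 = 3.2
Sum = 68.73
68.73 ≥ 65 → Satisfactory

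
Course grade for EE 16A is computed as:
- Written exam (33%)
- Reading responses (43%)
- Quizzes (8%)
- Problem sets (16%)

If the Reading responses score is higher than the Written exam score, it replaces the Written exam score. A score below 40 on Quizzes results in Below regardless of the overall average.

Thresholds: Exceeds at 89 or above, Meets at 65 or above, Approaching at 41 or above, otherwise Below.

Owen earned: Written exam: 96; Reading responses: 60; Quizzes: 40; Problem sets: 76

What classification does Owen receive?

Meets

Reading responses (60) ≤ Written exam (96), so Written exam stays at 96.
Quizzes score 40 ≥ 40: minimum met.
Weighted total:
  Written exam 96 × 0.33 = 31.68
  Reading responses 60 × 0.43 = 25.8
  Quizzes 40 × 0.08 = 3.2
  Problem sets 76 × 0.16 = 12.16
Sum = 72.84
72.84 is ≥ 65 and < 89 → Meets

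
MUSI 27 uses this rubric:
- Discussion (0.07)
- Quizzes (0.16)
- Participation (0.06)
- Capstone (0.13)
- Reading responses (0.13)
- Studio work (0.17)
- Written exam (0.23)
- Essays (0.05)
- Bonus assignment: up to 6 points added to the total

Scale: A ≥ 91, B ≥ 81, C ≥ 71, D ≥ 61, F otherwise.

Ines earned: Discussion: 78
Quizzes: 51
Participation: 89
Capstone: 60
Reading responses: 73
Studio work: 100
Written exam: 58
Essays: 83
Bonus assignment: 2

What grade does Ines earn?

C

Weighted total:
  Discussion 78 × 0.07 = 5.46
  Quizzes 51 × 0.16 = 8.16
  Participation 89 × 0.06 = 5.34
  Capstone 60 × 0.13 = 7.8
  Reading responses 73 × 0.13 = 9.49
  Studio work 100 × 0.17 = 17
  Written exam 58 × 0.23 = 13.34
  Essays 83 × 0.05 = 4.15
Sum = 70.74
Bonus assignment: 70.74 + 2 = 72.74
72.74 is ≥ 71 and < 81 → C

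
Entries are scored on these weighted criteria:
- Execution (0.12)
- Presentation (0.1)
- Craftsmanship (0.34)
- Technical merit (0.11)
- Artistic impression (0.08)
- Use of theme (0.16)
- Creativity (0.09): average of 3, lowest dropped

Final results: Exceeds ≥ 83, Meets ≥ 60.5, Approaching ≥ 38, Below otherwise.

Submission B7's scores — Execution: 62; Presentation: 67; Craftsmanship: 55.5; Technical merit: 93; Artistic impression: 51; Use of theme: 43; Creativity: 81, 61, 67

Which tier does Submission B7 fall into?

Meets

Creativity: drop 61 → average of remaining 2 = 148/2 = 74
Weighted total:
  Execution 62 × 0.12 = 7.44
  Presentation 67 × 0.1 = 6.7
  Craftsmanship 55.5 × 0.34 = 18.87
  Technical merit 93 × 0.11 = 10.23
  Artistic impression 51 × 0.08 = 4.08
  Use of theme 43 × 0.16 = 6.88
  Creativity 74 × 0.09 = 6.66
Sum = 60.86
60.86 is ≥ 60.5 and < 83 → Meets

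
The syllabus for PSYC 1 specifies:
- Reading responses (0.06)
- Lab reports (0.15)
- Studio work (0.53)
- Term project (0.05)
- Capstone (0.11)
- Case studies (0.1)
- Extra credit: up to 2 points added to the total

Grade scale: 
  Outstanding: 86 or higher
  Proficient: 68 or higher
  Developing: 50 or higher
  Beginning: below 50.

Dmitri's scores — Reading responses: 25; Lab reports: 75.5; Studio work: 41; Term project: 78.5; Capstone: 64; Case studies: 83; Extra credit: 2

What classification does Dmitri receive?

Developing

Weighted total:
  Reading responses 25 × 0.06 = 1.5
  Lab reports 75.5 × 0.15 = 11.325
  Studio work 41 × 0.53 = 21.73
  Term project 78.5 × 0.05 = 3.925
  Capstone 64 × 0.11 = 7.04
  Case studies 83 × 0.1 = 8.3
Sum = 53.82
Extra credit: 53.82 + 2 = 55.82
55.82 is ≥ 50 and < 68 → Developing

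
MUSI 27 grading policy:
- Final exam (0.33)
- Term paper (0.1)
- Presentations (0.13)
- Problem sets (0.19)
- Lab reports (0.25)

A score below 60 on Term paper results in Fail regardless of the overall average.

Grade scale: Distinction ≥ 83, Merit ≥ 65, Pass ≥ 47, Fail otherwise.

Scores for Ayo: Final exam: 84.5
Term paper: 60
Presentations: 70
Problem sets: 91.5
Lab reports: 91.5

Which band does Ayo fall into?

Distinction

Term paper score 60 ≥ 60: minimum met.
Weighted total:
  Final exam 84.5 × 0.33 = 27.885
  Term paper 60 × 0.1 = 6
  Presentations 70 × 0.13 = 9.1
  Problem sets 91.5 × 0.19 = 17.385
  Lab reports 91.5 × 0.25 = 22.875
Sum = 83.245
83.245 ≥ 83 → Distinction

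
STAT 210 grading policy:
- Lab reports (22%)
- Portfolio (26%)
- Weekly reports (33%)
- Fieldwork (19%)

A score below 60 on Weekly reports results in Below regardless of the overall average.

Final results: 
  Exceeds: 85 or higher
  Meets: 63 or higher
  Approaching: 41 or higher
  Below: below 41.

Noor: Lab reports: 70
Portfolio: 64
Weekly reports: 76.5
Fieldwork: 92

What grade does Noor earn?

Weekly reports score 76.5 ≥ 60: minimum met.
Weighted total:
  Lab reports 70 × 0.22 = 15.4
  Portfolio 64 × 0.26 = 16.64
  Weekly reports 76.5 × 0.33 = 25.245
  Fieldwork 92 × 0.19 = 17.48
Sum = 74.765
74.765 is ≥ 63 and < 85 → Meets

Meets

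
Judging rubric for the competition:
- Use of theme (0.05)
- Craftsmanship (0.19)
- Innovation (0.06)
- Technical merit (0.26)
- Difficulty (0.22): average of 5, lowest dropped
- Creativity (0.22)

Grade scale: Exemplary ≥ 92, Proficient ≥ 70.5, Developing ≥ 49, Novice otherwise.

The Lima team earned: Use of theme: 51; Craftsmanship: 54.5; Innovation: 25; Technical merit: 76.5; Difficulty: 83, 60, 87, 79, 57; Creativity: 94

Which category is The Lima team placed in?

Difficulty: drop 57 → average of remaining 4 = 309/4 = 77.25
Weighted total:
  Use of theme 51 × 0.05 = 2.55
  Craftsmanship 54.5 × 0.19 = 10.355
  Innovation 25 × 0.06 = 1.5
  Technical merit 76.5 × 0.26 = 19.89
  Difficulty 77.25 × 0.22 = 16.995
  Creativity 94 × 0.22 = 20.68
Sum = 71.97
71.97 is ≥ 70.5 and < 92 → Proficient

Proficient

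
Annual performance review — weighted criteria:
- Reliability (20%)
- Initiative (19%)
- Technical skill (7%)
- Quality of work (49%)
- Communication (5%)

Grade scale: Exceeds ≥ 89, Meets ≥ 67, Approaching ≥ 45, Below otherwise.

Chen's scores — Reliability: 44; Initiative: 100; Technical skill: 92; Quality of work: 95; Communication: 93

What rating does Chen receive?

Weighted total:
  Reliability 44 × 0.2 = 8.8
  Initiative 100 × 0.19 = 19
  Technical skill 92 × 0.07 = 6.44
  Quality of work 95 × 0.49 = 46.55
  Communication 93 × 0.05 = 4.65
Sum = 85.44
85.44 is ≥ 67 and < 89 → Meets

Meets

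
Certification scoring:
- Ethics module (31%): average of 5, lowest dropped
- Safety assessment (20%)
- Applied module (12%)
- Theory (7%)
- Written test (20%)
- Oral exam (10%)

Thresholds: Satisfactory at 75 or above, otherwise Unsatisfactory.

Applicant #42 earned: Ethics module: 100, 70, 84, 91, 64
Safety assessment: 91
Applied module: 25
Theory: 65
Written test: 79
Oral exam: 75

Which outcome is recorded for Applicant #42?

Satisfactory

Ethics module: drop 64 → average of remaining 4 = 345/4 = 86.25
Weighted total:
  Ethics module 86.25 × 0.31 = 26.7375
  Safety assessment 91 × 0.2 = 18.2
  Applied module 25 × 0.12 = 3
  Theory 65 × 0.07 = 4.55
  Written test 79 × 0.2 = 15.8
  Oral exam 75 × 0.1 = 7.5
Sum = 75.7875
75.7875 ≥ 75 → Satisfactory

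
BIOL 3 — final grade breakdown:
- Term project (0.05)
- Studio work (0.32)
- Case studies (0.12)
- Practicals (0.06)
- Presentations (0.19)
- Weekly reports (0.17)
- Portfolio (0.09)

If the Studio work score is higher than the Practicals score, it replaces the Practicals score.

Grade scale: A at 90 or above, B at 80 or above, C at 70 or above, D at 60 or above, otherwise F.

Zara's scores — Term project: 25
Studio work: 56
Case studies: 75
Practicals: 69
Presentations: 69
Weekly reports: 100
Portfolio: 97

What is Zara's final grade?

C

Studio work (56) ≤ Practicals (69), so Practicals stays at 69.
Weighted total:
  Term project 25 × 0.05 = 1.25
  Studio work 56 × 0.32 = 17.92
  Case studies 75 × 0.12 = 9
  Practicals 69 × 0.06 = 4.14
  Presentations 69 × 0.19 = 13.11
  Weekly reports 100 × 0.17 = 17
  Portfolio 97 × 0.09 = 8.73
Sum = 71.15
71.15 is ≥ 70 and < 80 → C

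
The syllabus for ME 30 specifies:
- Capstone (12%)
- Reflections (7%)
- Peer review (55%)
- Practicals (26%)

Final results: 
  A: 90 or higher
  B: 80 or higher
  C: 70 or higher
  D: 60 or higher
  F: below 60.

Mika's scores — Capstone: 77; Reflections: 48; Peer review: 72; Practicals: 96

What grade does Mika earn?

Weighted total:
  Capstone 77 × 0.12 = 9.24
  Reflections 48 × 0.07 = 3.36
  Peer review 72 × 0.55 = 39.6
  Practicals 96 × 0.26 = 24.96
Sum = 77.16
77.16 is ≥ 70 and < 80 → C

C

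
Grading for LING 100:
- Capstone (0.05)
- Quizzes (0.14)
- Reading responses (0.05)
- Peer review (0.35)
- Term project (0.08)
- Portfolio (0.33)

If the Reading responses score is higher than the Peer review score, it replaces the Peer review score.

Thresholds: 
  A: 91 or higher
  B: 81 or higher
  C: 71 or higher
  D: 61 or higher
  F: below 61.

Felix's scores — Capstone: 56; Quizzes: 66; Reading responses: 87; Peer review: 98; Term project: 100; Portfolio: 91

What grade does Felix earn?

Reading responses (87) ≤ Peer review (98), so Peer review stays at 98.
Weighted total:
  Capstone 56 × 0.05 = 2.8
  Quizzes 66 × 0.14 = 9.24
  Reading responses 87 × 0.05 = 4.35
  Peer review 98 × 0.35 = 34.3
  Term project 100 × 0.08 = 8
  Portfolio 91 × 0.33 = 30.03
Sum = 88.72
88.72 is ≥ 81 and < 91 → B

B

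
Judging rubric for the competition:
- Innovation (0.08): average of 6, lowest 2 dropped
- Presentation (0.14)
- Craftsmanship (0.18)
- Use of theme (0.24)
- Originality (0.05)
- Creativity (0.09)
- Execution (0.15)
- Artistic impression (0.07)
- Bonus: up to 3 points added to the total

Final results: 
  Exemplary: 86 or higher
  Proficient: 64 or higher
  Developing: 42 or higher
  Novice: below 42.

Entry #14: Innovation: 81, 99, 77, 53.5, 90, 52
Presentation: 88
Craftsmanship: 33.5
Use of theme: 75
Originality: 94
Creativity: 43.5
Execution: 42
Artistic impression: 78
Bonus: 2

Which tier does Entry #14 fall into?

Innovation: drop 52, 53.5 → average of remaining 4 = 347/4 = 86.75
Weighted total:
  Innovation 86.75 × 0.08 = 6.94
  Presentation 88 × 0.14 = 12.32
  Craftsmanship 33.5 × 0.18 = 6.03
  Use of theme 75 × 0.24 = 18
  Originality 94 × 0.05 = 4.7
  Creativity 43.5 × 0.09 = 3.915
  Execution 42 × 0.15 = 6.3
  Artistic impression 78 × 0.07 = 5.46
Sum = 63.665
Bonus: 63.665 + 2 = 65.665
65.665 is ≥ 64 and < 86 → Proficient

Proficient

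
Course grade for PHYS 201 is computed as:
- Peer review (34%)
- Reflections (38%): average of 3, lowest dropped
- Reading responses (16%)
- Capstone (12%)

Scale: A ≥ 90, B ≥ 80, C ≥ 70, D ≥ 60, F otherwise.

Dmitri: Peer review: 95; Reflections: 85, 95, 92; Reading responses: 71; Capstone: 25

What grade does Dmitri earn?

B

Reflections: drop 85 → average of remaining 2 = 187/2 = 93.5
Weighted total:
  Peer review 95 × 0.34 = 32.3
  Reflections 93.5 × 0.38 = 35.53
  Reading responses 71 × 0.16 = 11.36
  Capstone 25 × 0.12 = 3
Sum = 82.19
82.19 is ≥ 80 and < 90 → B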